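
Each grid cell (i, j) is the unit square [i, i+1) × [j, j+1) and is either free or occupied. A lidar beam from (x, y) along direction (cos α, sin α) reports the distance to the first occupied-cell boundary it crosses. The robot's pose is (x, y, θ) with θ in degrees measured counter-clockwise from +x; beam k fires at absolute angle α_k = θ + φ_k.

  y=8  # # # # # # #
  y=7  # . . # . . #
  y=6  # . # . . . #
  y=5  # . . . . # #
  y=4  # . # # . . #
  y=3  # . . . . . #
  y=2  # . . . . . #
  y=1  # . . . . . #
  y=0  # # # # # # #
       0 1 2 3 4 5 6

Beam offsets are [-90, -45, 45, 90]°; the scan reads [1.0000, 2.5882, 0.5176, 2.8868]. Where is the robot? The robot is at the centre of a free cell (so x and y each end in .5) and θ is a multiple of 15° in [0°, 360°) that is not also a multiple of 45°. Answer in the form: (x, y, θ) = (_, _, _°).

(x, y, θ) = (3.5, 5.5, 240°)

Candidates: 30 free-cell centres × 16 headings = 480 poses. Raycast each; keep the one whose scan matches to 4 dp.
  (4.5, 2.5, 195°): beam 1 = 1.9319 ≠ 1.0000 ✗
  (2.5, 2.5, 345°): beam 1 = 1.5529 ≠ 1.0000 ✗
  (4.5, 2.5, 30°): beam 1 = 1.7321 ≠ 1.0000 ✗
  …
  (3.5, 5.5, 240°): r_1=1.0000, r_2=2.5882, r_3=0.5176, r_4=2.8868 — all match ✓
Only this pose fits every beam.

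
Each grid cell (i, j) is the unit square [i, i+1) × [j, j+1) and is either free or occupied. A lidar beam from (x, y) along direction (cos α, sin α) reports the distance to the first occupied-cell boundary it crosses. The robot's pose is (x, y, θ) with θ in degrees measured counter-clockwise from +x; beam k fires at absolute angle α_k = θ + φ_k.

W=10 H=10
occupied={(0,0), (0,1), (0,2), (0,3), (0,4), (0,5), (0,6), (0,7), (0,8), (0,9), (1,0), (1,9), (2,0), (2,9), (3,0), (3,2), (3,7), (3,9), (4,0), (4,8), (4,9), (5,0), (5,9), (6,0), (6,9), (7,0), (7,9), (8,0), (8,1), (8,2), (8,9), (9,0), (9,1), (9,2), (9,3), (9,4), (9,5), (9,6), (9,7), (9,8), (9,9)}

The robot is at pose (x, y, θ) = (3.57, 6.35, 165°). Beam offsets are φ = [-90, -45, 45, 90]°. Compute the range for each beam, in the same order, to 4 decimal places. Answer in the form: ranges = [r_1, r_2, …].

ranges = [0.6729, 0.7506, 2.9676, 5.5387]

beam 1: φ=-90°, α=75°
  dir = (cos 75°, sin 75°) = (0.2588, 0.9659); from cell (3,6)
  next x-line at t=1.6614, next y-line at t=0.6729; Δt_x=3.8637, Δt_y=1.0353
    y: enter (3,7) at t=0.6729 ← occupied
  → r_1 = 0.6729
beam 2: φ=-45°, α=120°
  dir = (cos 120°, sin 120°) = (-0.5000, 0.8660); from cell (3,6)
  next x-line at t=1.1400, next y-line at t=0.7506; Δt_x=2.0000, Δt_y=1.1547
    y: enter (3,7) at t=0.7506 ← occupied
  → r_2 = 0.7506
beam 3: φ=45°, α=210°
  dir = (cos 210°, sin 210°) = (-0.8660, -0.5000); from cell (3,6)
  next x-line at t=0.6582, next y-line at t=0.7000; Δt_x=1.1547, Δt_y=2.0000
    x: enter (2,6) at t=0.6582
    y: enter (2,5) at t=0.7000
    x: enter (1,5) at t=1.8129
    y: enter (1,4) at t=2.7000
    x: enter (0,4) at t=2.9676 ← occupied
  → r_3 = 2.9676
beam 4: φ=90°, α=255°
  dir = (cos 255°, sin 255°) = (-0.2588, -0.9659); from cell (3,6)
  next x-line at t=2.2023, next y-line at t=0.3623; Δt_x=3.8637, Δt_y=1.0353
    y: enter (3,5) at t=0.3623
    y: enter (3,4) at t=1.3976
    x: enter (2,4) at t=2.2023
    y: enter (2,3) at t=2.4329
    y: enter (2,2) at t=3.4682
    y: enter (2,1) at t=4.5035
    y: enter (2,0) at t=5.5387 ← occupied
  → r_4 = 5.5387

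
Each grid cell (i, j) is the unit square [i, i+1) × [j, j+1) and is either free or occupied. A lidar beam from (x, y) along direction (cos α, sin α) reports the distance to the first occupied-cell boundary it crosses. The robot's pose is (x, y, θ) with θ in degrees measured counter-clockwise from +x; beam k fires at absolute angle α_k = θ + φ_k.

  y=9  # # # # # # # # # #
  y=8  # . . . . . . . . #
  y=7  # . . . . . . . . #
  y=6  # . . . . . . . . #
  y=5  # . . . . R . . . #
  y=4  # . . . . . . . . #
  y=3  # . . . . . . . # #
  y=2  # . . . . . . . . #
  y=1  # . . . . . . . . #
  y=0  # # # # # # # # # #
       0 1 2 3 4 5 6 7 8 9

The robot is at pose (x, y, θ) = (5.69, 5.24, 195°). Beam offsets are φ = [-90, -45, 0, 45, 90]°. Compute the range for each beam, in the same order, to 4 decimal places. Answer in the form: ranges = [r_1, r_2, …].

ranges = [3.8926, 5.4155, 4.8554, 4.8959, 4.3896]

beam 1: φ=-90°, α=105°
  dir = (cos 105°, sin 105°) = (-0.2588, 0.9659); from cell (5,5)
  next x-line at t=2.6660, next y-line at t=0.7868; Δt_x=3.8637, Δt_y=1.0353
    y: enter (5,6) at t=0.7868
    y: enter (5,7) at t=1.8221
    x: enter (4,7) at t=2.6660
    y: enter (4,8) at t=2.8574
    y: enter (4,9) at t=3.8926 ← occupied
  → r_1 = 3.8926
beam 2: φ=-45°, α=150°
  dir = (cos 150°, sin 150°) = (-0.8660, 0.5000); from cell (5,5)
  next x-line at t=0.7967, next y-line at t=1.5200; Δt_x=1.1547, Δt_y=2.0000
    x: enter (4,5) at t=0.7967
    y: enter (4,6) at t=1.5200
    x: enter (3,6) at t=1.9514
    x: enter (2,6) at t=3.1061
    y: enter (2,7) at t=3.5200
    x: enter (1,7) at t=4.2608
    x: enter (0,7) at t=5.4155 ← occupied
  → r_2 = 5.4155
beam 3: φ=0°, α=195°
  dir = (cos 195°, sin 195°) = (-0.9659, -0.2588); from cell (5,5)
  next x-line at t=0.7143, next y-line at t=0.9273; Δt_x=1.0353, Δt_y=3.8637
    x: enter (4,5) at t=0.7143
    y: enter (4,4) at t=0.9273
    x: enter (3,4) at t=1.7496
    x: enter (2,4) at t=2.7849
    x: enter (1,4) at t=3.8202
    y: enter (1,3) at t=4.7910
    x: enter (0,3) at t=4.8554 ← occupied
  → r_3 = 4.8554
beam 4: φ=45°, α=240°
  dir = (cos 240°, sin 240°) = (-0.5000, -0.8660); from cell (5,5)
  next x-line at t=1.3800, next y-line at t=0.2771; Δt_x=2.0000, Δt_y=1.1547
    y: enter (5,4) at t=0.2771
    x: enter (4,4) at t=1.3800
    y: enter (4,3) at t=1.4318
    y: enter (4,2) at t=2.5865
    x: enter (3,2) at t=3.3800
    y: enter (3,1) at t=3.7412
    y: enter (3,0) at t=4.8959 ← occupied
  → r_4 = 4.8959
beam 5: φ=90°, α=285°
  dir = (cos 285°, sin 285°) = (0.2588, -0.9659); from cell (5,5)
  next x-line at t=1.1977, next y-line at t=0.2485; Δt_x=3.8637, Δt_y=1.0353
    y: enter (5,4) at t=0.2485
    x: enter (6,4) at t=1.1977
    y: enter (6,3) at t=1.2837
    y: enter (6,2) at t=2.3190
    y: enter (6,1) at t=3.3543
    y: enter (6,0) at t=4.3896 ← occupied
  → r_5 = 4.3896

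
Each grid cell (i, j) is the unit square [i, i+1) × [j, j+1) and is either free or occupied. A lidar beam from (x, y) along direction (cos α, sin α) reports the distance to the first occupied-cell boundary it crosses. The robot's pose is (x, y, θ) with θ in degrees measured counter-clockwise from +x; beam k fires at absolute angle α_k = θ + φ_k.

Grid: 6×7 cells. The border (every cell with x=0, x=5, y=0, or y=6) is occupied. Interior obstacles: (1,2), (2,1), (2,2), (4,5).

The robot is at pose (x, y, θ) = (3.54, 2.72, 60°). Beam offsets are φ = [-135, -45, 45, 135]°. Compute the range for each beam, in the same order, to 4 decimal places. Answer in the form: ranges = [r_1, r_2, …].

beam 1: φ=-135°, α=285°
  direction (0.2588, -0.9659); cell (3,2); t to first gridline: x 1.7773, y 0.7454 (then +3.8637 / +1.0353)
    (3,1) via y @ 0.7454
    (4,1) via x @ 1.7773
    (4,0) via y @ 1.7807  # hit
  → r_1 = 1.7807
beam 2: φ=-45°, α=15°
  direction (0.9659, 0.2588); cell (3,2); t to first gridline: x 0.4762, y 1.0818 (then +1.0353 / +3.8637)
    (4,2) via x @ 0.4762
    (4,3) via y @ 1.0818
    (5,3) via x @ 1.5115  # hit
  → r_2 = 1.5115
beam 3: φ=45°, α=105°
  direction (-0.2588, 0.9659); cell (3,2); t to first gridline: x 2.0864, y 0.2899 (then +3.8637 / +1.0353)
    (3,3) via y @ 0.2899
    (3,4) via y @ 1.3252
    (2,4) via x @ 2.0864
    (2,5) via y @ 2.3604
    (2,6) via y @ 3.3957  # hit
  → r_3 = 3.3957
beam 4: φ=135°, α=195°
  direction (-0.9659, -0.2588); cell (3,2); t to first gridline: x 0.5590, y 2.7819 (then +1.0353 / +3.8637)
    (2,2) via x @ 0.5590  # hit
  → r_4 = 0.5590

ranges = [1.7807, 1.5115, 3.3957, 0.5590]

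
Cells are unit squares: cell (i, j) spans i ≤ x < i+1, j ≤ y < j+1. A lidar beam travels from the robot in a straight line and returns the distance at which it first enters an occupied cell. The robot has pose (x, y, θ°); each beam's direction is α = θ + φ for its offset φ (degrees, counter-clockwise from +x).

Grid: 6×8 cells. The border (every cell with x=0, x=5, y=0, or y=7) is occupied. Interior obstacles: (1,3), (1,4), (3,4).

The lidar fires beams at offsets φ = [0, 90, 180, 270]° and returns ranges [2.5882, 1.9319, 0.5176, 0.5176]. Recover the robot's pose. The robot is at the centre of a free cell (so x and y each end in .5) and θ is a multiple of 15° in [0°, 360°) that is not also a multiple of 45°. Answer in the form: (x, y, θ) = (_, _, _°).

(x, y, θ) = (4.5, 1.5, 105°)

The pose lattice has 21·16 = 336 candidates. Test each by forward raycasting.
  (4.5, 1.5, 30°): beam 1 = 0.5774 ≠ 2.5882 ✗
  (1.5, 2.5, 120°): beam 1 = 0.5774 ≠ 2.5882 ✗
  (3.5, 5.5, 150°): beam 1 = 2.8868 ≠ 2.5882 ✗
  (2.5, 6.5, 120°): beam 1 = 0.5774 ≠ 2.5882 ✗
  …
  (4.5, 1.5, 105°): r_1=2.5882, r_2=1.9319, r_3=0.5176, r_4=0.5176 — all match ✓
No second candidate reproduces the full scan.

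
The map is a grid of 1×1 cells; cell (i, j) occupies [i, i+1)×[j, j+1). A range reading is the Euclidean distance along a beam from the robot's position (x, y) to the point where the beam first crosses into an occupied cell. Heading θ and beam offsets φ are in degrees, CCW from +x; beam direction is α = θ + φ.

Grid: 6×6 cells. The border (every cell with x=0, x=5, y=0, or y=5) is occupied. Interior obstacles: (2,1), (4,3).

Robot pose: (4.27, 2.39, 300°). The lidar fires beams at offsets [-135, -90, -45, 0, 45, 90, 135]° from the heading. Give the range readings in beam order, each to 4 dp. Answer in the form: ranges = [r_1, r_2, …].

beam 1: φ=-135°, α=165°
  d=(-0.9659,0.2588)  start (4,2)  tX=0.2795 tY=2.3569  stride 1/|dx|=1.0353 1/|dy|=3.8637
    cross x-line → (3,2), t=0.2795
    cross x-line → (2,2), t=1.3148
    cross x-line → (1,2), t=2.3501
    cross y-line → (1,3), t=2.3569
    cross x-line → (0,3), t=3.3854 (wall)
  → r_1 = 3.3854
beam 2: φ=-90°, α=210°
  d=(-0.8660,-0.5000)  start (4,2)  tX=0.3118 tY=0.7800  stride 1/|dx|=1.1547 1/|dy|=2.0000
    cross x-line → (3,2), t=0.3118
    cross y-line → (3,1), t=0.7800
    cross x-line → (2,1), t=1.4665 (wall)
  → r_2 = 1.4665
beam 3: φ=-45°, α=255°
  d=(-0.2588,-0.9659)  start (4,2)  tX=1.0432 tY=0.4038  stride 1/|dx|=3.8637 1/|dy|=1.0353
    cross y-line → (4,1), t=0.4038
    cross x-line → (3,1), t=1.0432
    cross y-line → (3,0), t=1.4390 (wall)
  → r_3 = 1.4390
beam 4: φ=0°, α=300°
  d=(0.5000,-0.8660)  start (4,2)  tX=1.4600 tY=0.4503  stride 1/|dx|=2.0000 1/|dy|=1.1547
    cross y-line → (4,1), t=0.4503
    cross x-line → (5,1), t=1.4600 (wall)
  → r_4 = 1.4600
beam 5: φ=45°, α=345°
  d=(0.9659,-0.2588)  start (4,2)  tX=0.7558 tY=1.5068  stride 1/|dx|=1.0353 1/|dy|=3.8637
    cross x-line → (5,2), t=0.7558 (wall)
  → r_5 = 0.7558
beam 6: φ=90°, α=30°
  d=(0.8660,0.5000)  start (4,2)  tX=0.8429 tY=1.2200  stride 1/|dx|=1.1547 1/|dy|=2.0000
    cross x-line → (5,2), t=0.8429 (wall)
  → r_6 = 0.8429
beam 7: φ=135°, α=75°
  d=(0.2588,0.9659)  start (4,2)  tX=2.8205 tY=0.6315  stride 1/|dx|=3.8637 1/|dy|=1.0353
    cross y-line → (4,3), t=0.6315 (wall)
  → r_7 = 0.6315

ranges = [3.3854, 1.4665, 1.4390, 1.4600, 0.7558, 0.8429, 0.6315]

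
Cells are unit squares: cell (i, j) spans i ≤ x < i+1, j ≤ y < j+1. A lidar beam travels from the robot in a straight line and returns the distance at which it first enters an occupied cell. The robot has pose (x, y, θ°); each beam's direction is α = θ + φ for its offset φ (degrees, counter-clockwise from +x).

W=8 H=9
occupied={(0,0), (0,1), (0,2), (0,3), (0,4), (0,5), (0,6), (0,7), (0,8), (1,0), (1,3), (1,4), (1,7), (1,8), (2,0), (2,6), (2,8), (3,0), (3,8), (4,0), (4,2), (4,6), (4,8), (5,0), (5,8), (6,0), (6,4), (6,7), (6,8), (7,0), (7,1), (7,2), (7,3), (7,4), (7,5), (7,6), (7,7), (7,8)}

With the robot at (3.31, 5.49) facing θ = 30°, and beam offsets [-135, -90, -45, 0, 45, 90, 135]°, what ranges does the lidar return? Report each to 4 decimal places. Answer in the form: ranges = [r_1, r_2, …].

ranges = [4.6484, 2.8752, 2.7849, 1.0200, 2.5985, 0.6200, 2.3915]

beam 1: φ=-135°, α=255°
  dir = (cos 255°, sin 255°) = (-0.2588, -0.9659); from cell (3,5)
  next x-line at t=1.1977, next y-line at t=0.5073; Δt_x=3.8637, Δt_y=1.0353
    y: enter (3,4) at t=0.5073
    x: enter (2,4) at t=1.1977
    y: enter (2,3) at t=1.5426
    y: enter (2,2) at t=2.5778
    y: enter (2,1) at t=3.6131
    y: enter (2,0) at t=4.6484 ← occupied
  → r_1 = 4.6484
beam 2: φ=-90°, α=300°
  dir = (cos 300°, sin 300°) = (0.5000, -0.8660); from cell (3,5)
  next x-line at t=1.3800, next y-line at t=0.5658; Δt_x=2.0000, Δt_y=1.1547
    y: enter (3,4) at t=0.5658
    x: enter (4,4) at t=1.3800
    y: enter (4,3) at t=1.7205
    y: enter (4,2) at t=2.8752 ← occupied
  → r_2 = 2.8752
beam 3: φ=-45°, α=345°
  dir = (cos 345°, sin 345°) = (0.9659, -0.2588); from cell (3,5)
  next x-line at t=0.7143, next y-line at t=1.8932; Δt_x=1.0353, Δt_y=3.8637
    x: enter (4,5) at t=0.7143
    x: enter (5,5) at t=1.7496
    y: enter (5,4) at t=1.8932
    x: enter (6,4) at t=2.7849 ← occupied
  → r_3 = 2.7849
beam 4: φ=0°, α=30°
  dir = (cos 30°, sin 30°) = (0.8660, 0.5000); from cell (3,5)
  next x-line at t=0.7967, next y-line at t=1.0200; Δt_x=1.1547, Δt_y=2.0000
    x: enter (4,5) at t=0.7967
    y: enter (4,6) at t=1.0200 ← occupied
  → r_4 = 1.0200
beam 5: φ=45°, α=75°
  dir = (cos 75°, sin 75°) = (0.2588, 0.9659); from cell (3,5)
  next x-line at t=2.6660, next y-line at t=0.5280; Δt_x=3.8637, Δt_y=1.0353
    y: enter (3,6) at t=0.5280
    y: enter (3,7) at t=1.5633
    y: enter (3,8) at t=2.5985 ← occupied
  → r_5 = 2.5985
beam 6: φ=90°, α=120°
  dir = (cos 120°, sin 120°) = (-0.5000, 0.8660); from cell (3,5)
  next x-line at t=0.6200, next y-line at t=0.5889; Δt_x=2.0000, Δt_y=1.1547
    y: enter (3,6) at t=0.5889
    x: enter (2,6) at t=0.6200 ← occupied
  → r_6 = 0.6200
beam 7: φ=135°, α=165°
  dir = (cos 165°, sin 165°) = (-0.9659, 0.2588); from cell (3,5)
  next x-line at t=0.3209, next y-line at t=1.9705; Δt_x=1.0353, Δt_y=3.8637
    x: enter (2,5) at t=0.3209
    x: enter (1,5) at t=1.3562
    y: enter (1,6) at t=1.9705
    x: enter (0,6) at t=2.3915 ← occupied
  → r_7 = 2.3915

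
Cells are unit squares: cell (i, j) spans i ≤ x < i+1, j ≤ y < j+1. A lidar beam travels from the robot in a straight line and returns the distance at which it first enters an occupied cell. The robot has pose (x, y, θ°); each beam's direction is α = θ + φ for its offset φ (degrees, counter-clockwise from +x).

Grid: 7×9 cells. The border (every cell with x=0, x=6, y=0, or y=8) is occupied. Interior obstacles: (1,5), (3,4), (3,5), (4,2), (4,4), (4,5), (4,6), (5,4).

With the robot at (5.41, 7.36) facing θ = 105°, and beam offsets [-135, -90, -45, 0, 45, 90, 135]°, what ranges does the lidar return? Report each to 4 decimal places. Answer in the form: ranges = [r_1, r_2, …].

beam 1: φ=-135°, α=330°
  cosα=0.8660 sinα=-0.5000 | (5,7) | tMaxX 0.6813 tMaxY 0.7200 | tΔX 1.1547 tΔY 2.0000
    t=0.6813 [x] (6,7) — stop
  → r_1 = 0.6813
beam 2: φ=-90°, α=15°
  cosα=0.9659 sinα=0.2588 | (5,7) | tMaxX 0.6108 tMaxY 2.4728 | tΔX 1.0353 tΔY 3.8637
    t=0.6108 [x] (6,7) — stop
  → r_2 = 0.6108
beam 3: φ=-45°, α=60°
  cosα=0.5000 sinα=0.8660 | (5,7) | tMaxX 1.1800 tMaxY 0.7390 | tΔX 2.0000 tΔY 1.1547
    t=0.7390 [y] (5,8) — stop
  → r_3 = 0.7390
beam 4: φ=0°, α=105°
  cosα=-0.2588 sinα=0.9659 | (5,7) | tMaxX 1.5841 tMaxY 0.6626 | tΔX 3.8637 tΔY 1.0353
    t=0.6626 [y] (5,8) — stop
  → r_4 = 0.6626
beam 5: φ=45°, α=150°
  cosα=-0.8660 sinα=0.5000 | (5,7) | tMaxX 0.4734 tMaxY 1.2800 | tΔX 1.1547 tΔY 2.0000
    t=0.4734 [x] (4,7)
    t=1.2800 [y] (4,8) — stop
  → r_5 = 1.2800
beam 6: φ=90°, α=195°
  cosα=-0.9659 sinα=-0.2588 | (5,7) | tMaxX 0.4245 tMaxY 1.3909 | tΔX 1.0353 tΔY 3.8637
    t=0.4245 [x] (4,7)
    t=1.3909 [y] (4,6) — stop
  → r_6 = 1.3909
beam 7: φ=135°, α=240°
  cosα=-0.5000 sinα=-0.8660 | (5,7) | tMaxX 0.8200 tMaxY 0.4157 | tΔX 2.0000 tΔY 1.1547
    t=0.4157 [y] (5,6)
    t=0.8200 [x] (4,6) — stop
  → r_7 = 0.8200

ranges = [0.6813, 0.6108, 0.7390, 0.6626, 1.2800, 1.3909, 0.8200]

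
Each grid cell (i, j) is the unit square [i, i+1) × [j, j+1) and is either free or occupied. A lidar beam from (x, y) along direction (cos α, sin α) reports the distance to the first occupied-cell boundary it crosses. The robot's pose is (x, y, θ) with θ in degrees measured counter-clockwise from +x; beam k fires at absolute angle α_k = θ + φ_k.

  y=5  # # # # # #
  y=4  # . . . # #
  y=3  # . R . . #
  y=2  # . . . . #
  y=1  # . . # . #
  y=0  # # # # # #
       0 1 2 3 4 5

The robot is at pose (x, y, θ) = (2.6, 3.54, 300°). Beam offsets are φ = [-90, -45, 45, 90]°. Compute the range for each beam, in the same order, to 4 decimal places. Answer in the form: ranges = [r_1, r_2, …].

ranges = [1.8475, 2.6296, 2.4847, 1.6166]

beam 1: φ=-90°, α=210°
  direction (-0.8660, -0.5000); cell (2,3); t to first gridline: x 0.6928, y 1.0800 (then +1.1547 / +2.0000)
    (1,3) via x @ 0.6928
    (1,2) via y @ 1.0800
    (0,2) via x @ 1.8475  # hit
  → r_1 = 1.8475
beam 2: φ=-45°, α=255°
  direction (-0.2588, -0.9659); cell (2,3); t to first gridline: x 2.3182, y 0.5590 (then +3.8637 / +1.0353)
    (2,2) via y @ 0.5590
    (2,1) via y @ 1.5943
    (1,1) via x @ 2.3182
    (1,0) via y @ 2.6296  # hit
  → r_2 = 2.6296
beam 3: φ=45°, α=345°
  direction (0.9659, -0.2588); cell (2,3); t to first gridline: x 0.4141, y 2.0864 (then +1.0353 / +3.8637)
    (3,3) via x @ 0.4141
    (4,3) via x @ 1.4494
    (4,2) via y @ 2.0864
    (5,2) via x @ 2.4847  # hit
  → r_3 = 2.4847
beam 4: φ=90°, α=30°
  direction (0.8660, 0.5000); cell (2,3); t to first gridline: x 0.4619, y 0.9200 (then +1.1547 / +2.0000)
    (3,3) via x @ 0.4619
    (3,4) via y @ 0.9200
    (4,4) via x @ 1.6166  # hit
  → r_4 = 1.6166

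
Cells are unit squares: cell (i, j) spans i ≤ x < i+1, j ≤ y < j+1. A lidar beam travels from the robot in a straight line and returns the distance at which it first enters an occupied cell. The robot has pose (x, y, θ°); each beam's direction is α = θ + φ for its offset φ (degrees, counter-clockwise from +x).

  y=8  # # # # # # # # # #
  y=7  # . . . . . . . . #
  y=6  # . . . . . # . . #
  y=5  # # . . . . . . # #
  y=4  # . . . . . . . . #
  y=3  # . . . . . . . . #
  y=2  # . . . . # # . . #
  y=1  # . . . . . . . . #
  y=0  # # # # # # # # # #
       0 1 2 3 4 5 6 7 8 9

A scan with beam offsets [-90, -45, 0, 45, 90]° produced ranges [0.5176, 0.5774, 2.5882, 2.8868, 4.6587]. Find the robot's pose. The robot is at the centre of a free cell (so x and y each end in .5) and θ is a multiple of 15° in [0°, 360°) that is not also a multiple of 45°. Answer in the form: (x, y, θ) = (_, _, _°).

Candidates: 51 free-cell centres × 16 headings = 816 poses. Raycast each; keep the one whose scan matches to 4 dp.
  (7.5, 2.5, 165°): beam 1 = 2.5882 ≠ 0.5176 ✗
  (3.5, 4.5, 255°): beam 1 = 1.9319 ≠ 0.5176 ✗
  (8.5, 7.5, 240°): beam 1 = 1.0000 ≠ 0.5176 ✗
  (1.5, 6.5, 255°): beam 3 = 0.5176 ≠ 2.5882 ✗
  …
  (6.5, 3.5, 345°): r_1=0.5176, r_2=0.5774, r_3=2.5882, r_4=2.8868, r_5=4.6587 — all match ✓
No second candidate reproduces the full scan.

(x, y, θ) = (6.5, 3.5, 345°)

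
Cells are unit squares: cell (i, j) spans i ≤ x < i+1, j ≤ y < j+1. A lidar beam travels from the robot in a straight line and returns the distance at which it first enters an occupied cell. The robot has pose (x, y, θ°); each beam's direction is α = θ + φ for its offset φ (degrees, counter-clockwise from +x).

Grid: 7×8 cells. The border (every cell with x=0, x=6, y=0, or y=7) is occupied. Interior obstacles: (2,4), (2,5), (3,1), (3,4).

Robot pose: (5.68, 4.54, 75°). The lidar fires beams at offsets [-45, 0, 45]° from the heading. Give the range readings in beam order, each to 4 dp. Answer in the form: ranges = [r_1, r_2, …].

ranges = [0.3695, 1.2364, 2.8406]

beam 1: φ=-45°, α=30°
  cosα=0.8660 sinα=0.5000 | (5,4) | tMaxX 0.3695 tMaxY 0.9200 | tΔX 1.1547 tΔY 2.0000
    t=0.3695 [x] (6,4) — stop
  → r_1 = 0.3695
beam 2: φ=0°, α=75°
  cosα=0.2588 sinα=0.9659 | (5,4) | tMaxX 1.2364 tMaxY 0.4762 | tΔX 3.8637 tΔY 1.0353
    t=0.4762 [y] (5,5)
    t=1.2364 [x] (6,5) — stop
  → r_2 = 1.2364
beam 3: φ=45°, α=120°
  cosα=-0.5000 sinα=0.8660 | (5,4) | tMaxX 1.3600 tMaxY 0.5312 | tΔX 2.0000 tΔY 1.1547
    t=0.5312 [y] (5,5)
    t=1.3600 [x] (4,5)
    t=1.6859 [y] (4,6)
    t=2.8406 [y] (4,7) — stop
  → r_3 = 2.8406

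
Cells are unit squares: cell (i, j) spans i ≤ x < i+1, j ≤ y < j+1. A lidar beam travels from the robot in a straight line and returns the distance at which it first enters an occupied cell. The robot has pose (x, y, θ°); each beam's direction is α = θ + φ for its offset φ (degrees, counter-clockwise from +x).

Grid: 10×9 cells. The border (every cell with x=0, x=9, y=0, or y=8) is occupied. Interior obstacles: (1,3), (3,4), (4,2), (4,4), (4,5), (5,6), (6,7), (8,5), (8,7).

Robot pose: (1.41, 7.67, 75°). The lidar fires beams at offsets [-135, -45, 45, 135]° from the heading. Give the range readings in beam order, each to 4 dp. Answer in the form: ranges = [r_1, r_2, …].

ranges = [3.1800, 0.6600, 0.3811, 0.4734]

beam 1: φ=-135°, α=300°
  d=(0.5000,-0.8660)  start (1,7)  tX=1.1800 tY=0.7736  stride 1/|dx|=2.0000 1/|dy|=1.1547
    cross y-line → (1,6), t=0.7736
    cross x-line → (2,6), t=1.1800
    cross y-line → (2,5), t=1.9283
    cross y-line → (2,4), t=3.0831
    cross x-line → (3,4), t=3.1800 (wall)
  → r_1 = 3.1800
beam 2: φ=-45°, α=30°
  d=(0.8660,0.5000)  start (1,7)  tX=0.6813 tY=0.6600  stride 1/|dx|=1.1547 1/|dy|=2.0000
    cross y-line → (1,8), t=0.6600 (wall)
  → r_2 = 0.6600
beam 3: φ=45°, α=120°
  d=(-0.5000,0.8660)  start (1,7)  tX=0.8200 tY=0.3811  stride 1/|dx|=2.0000 1/|dy|=1.1547
    cross y-line → (1,8), t=0.3811 (wall)
  → r_3 = 0.3811
beam 4: φ=135°, α=210°
  d=(-0.8660,-0.5000)  start (1,7)  tX=0.4734 tY=1.3400  stride 1/|dx|=1.1547 1/|dy|=2.0000
    cross x-line → (0,7), t=0.4734 (wall)
  → r_4 = 0.4734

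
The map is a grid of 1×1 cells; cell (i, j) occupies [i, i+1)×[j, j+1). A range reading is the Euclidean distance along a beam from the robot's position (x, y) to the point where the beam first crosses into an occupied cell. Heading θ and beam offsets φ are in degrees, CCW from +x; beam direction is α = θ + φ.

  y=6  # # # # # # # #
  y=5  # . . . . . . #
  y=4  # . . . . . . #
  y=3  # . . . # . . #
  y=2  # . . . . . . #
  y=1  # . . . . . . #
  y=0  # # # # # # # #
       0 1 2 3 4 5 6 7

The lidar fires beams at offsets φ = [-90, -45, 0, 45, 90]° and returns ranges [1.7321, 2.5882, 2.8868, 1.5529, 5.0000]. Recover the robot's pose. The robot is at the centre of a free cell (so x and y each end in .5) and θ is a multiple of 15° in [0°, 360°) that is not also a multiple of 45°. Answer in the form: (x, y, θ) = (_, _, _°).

The pose lattice has 29·16 = 464 candidates. Test each by forward raycasting.
  (6.5, 1.5, 195°): beam 1 = 4.6587 ≠ 1.7321 ✗
  (6.5, 5.5, 75°): beam 1 = 0.5176 ≠ 1.7321 ✗
  (1.5, 5.5, 285°): beam 1 = 0.5176 ≠ 1.7321 ✗
  …
  (2.5, 3.5, 300°): r_1=1.7321, r_2=2.5882, r_3=2.8868, r_4=1.5529, r_5=5.0000 — all match ✓
No second candidate reproduces the full scan.

(x, y, θ) = (2.5, 3.5, 300°)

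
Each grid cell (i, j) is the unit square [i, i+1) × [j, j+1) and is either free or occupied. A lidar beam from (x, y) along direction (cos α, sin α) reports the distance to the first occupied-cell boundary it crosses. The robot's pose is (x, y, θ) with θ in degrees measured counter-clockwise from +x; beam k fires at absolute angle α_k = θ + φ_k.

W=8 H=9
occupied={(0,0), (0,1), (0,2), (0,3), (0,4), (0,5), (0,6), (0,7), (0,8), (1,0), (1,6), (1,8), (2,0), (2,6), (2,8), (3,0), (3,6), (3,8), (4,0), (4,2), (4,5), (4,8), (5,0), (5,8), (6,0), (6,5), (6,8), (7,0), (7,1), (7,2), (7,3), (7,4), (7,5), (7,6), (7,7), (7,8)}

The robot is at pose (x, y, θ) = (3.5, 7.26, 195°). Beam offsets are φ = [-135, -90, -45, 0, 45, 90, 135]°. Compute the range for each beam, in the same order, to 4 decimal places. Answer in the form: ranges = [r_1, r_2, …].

ranges = [0.8545, 0.7661, 1.4800, 1.0046, 0.3002, 0.2692, 0.5200]

beam 1: φ=-135°, α=60°
  direction (0.5000, 0.8660); cell (3,7); t to first gridline: x 1.0000, y 0.8545 (then +2.0000 / +1.1547)
    (3,8) via y @ 0.8545  # hit
  → r_1 = 0.8545
beam 2: φ=-90°, α=105°
  direction (-0.2588, 0.9659); cell (3,7); t to first gridline: x 1.9319, y 0.7661 (then +3.8637 / +1.0353)
    (3,8) via y @ 0.7661  # hit
  → r_2 = 0.7661
beam 3: φ=-45°, α=150°
  direction (-0.8660, 0.5000); cell (3,7); t to first gridline: x 0.5774, y 1.4800 (then +1.1547 / +2.0000)
    (2,7) via x @ 0.5774
    (2,8) via y @ 1.4800  # hit
  → r_3 = 1.4800
beam 4: φ=0°, α=195°
  direction (-0.9659, -0.2588); cell (3,7); t to first gridline: x 0.5176, y 1.0046 (then +1.0353 / +3.8637)
    (2,7) via x @ 0.5176
    (2,6) via y @ 1.0046  # hit
  → r_4 = 1.0046
beam 5: φ=45°, α=240°
  direction (-0.5000, -0.8660); cell (3,7); t to first gridline: x 1.0000, y 0.3002 (then +2.0000 / +1.1547)
    (3,6) via y @ 0.3002  # hit
  → r_5 = 0.3002
beam 6: φ=90°, α=285°
  direction (0.2588, -0.9659); cell (3,7); t to first gridline: x 1.9319, y 0.2692 (then +3.8637 / +1.0353)
    (3,6) via y @ 0.2692  # hit
  → r_6 = 0.2692
beam 7: φ=135°, α=330°
  direction (0.8660, -0.5000); cell (3,7); t to first gridline: x 0.5774, y 0.5200 (then +1.1547 / +2.0000)
    (3,6) via y @ 0.5200  # hit
  → r_7 = 0.5200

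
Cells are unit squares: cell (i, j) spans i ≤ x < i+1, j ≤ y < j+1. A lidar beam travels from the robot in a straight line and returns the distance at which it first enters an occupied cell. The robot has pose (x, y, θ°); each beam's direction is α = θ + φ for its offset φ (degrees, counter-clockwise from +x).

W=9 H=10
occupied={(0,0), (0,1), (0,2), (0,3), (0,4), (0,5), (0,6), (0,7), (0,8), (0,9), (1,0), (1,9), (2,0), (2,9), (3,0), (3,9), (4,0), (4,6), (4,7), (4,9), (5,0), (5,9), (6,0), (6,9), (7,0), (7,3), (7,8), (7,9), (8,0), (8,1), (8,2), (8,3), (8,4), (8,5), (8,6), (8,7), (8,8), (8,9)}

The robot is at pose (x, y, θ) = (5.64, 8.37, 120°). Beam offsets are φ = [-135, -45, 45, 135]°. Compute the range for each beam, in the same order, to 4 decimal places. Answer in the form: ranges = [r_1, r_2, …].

beam 1: φ=-135°, α=345°
  d=(0.9659,-0.2588)  start (5,8)  tX=0.3727 tY=1.4296  stride 1/|dx|=1.0353 1/|dy|=3.8637
    cross x-line → (6,8), t=0.3727
    cross x-line → (7,8), t=1.4080 (wall)
  → r_1 = 1.4080
beam 2: φ=-45°, α=75°
  d=(0.2588,0.9659)  start (5,8)  tX=1.3909 tY=0.6522  stride 1/|dx|=3.8637 1/|dy|=1.0353
    cross y-line → (5,9), t=0.6522 (wall)
  → r_2 = 0.6522
beam 3: φ=45°, α=165°
  d=(-0.9659,0.2588)  start (5,8)  tX=0.6626 tY=2.4341  stride 1/|dx|=1.0353 1/|dy|=3.8637
    cross x-line → (4,8), t=0.6626
    cross x-line → (3,8), t=1.6979
    cross y-line → (3,9), t=2.4341 (wall)
  → r_3 = 2.4341
beam 4: φ=135°, α=255°
  d=(-0.2588,-0.9659)  start (5,8)  tX=2.4728 tY=0.3831  stride 1/|dx|=3.8637 1/|dy|=1.0353
    cross y-line → (5,7), t=0.3831
    cross y-line → (5,6), t=1.4183
    cross y-line → (5,5), t=2.4536
    cross x-line → (4,5), t=2.4728
    cross y-line → (4,4), t=3.4889
    cross y-line → (4,3), t=4.5242
    cross y-line → (4,2), t=5.5594
    cross x-line → (3,2), t=6.3365
    cross y-line → (3,1), t=6.5947
    cross y-line → (3,0), t=7.6300 (wall)
  → r_4 = 7.6300

ranges = [1.4080, 0.6522, 2.4341, 7.6300]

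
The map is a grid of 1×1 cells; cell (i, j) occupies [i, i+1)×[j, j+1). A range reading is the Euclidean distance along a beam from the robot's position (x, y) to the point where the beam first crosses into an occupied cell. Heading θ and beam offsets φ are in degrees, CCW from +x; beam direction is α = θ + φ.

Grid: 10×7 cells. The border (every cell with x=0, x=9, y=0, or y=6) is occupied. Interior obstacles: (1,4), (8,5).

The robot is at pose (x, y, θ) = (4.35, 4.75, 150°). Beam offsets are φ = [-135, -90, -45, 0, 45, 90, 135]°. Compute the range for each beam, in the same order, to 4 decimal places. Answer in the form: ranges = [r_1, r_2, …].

beam 1: φ=-135°, α=15°
  direction (0.9659, 0.2588); cell (4,4); t to first gridline: x 0.6729, y 0.9659 (then +1.0353 / +3.8637)
    (5,4) via x @ 0.6729
    (5,5) via y @ 0.9659
    (6,5) via x @ 1.7082
    (7,5) via x @ 2.7435
    (8,5) via x @ 3.7788  # hit
  → r_1 = 3.7788
beam 2: φ=-90°, α=60°
  direction (0.5000, 0.8660); cell (4,4); t to first gridline: x 1.3000, y 0.2887 (then +2.0000 / +1.1547)
    (4,5) via y @ 0.2887
    (5,5) via x @ 1.3000
    (5,6) via y @ 1.4434  # hit
  → r_2 = 1.4434
beam 3: φ=-45°, α=105°
  direction (-0.2588, 0.9659); cell (4,4); t to first gridline: x 1.3523, y 0.2588 (then +3.8637 / +1.0353)
    (4,5) via y @ 0.2588
    (4,6) via y @ 1.2941  # hit
  → r_3 = 1.2941
beam 4: φ=0°, α=150°
  direction (-0.8660, 0.5000); cell (4,4); t to first gridline: x 0.4041, y 0.5000 (then +1.1547 / +2.0000)
    (3,4) via x @ 0.4041
    (3,5) via y @ 0.5000
    (2,5) via x @ 1.5588
    (2,6) via y @ 2.5000  # hit
  → r_4 = 2.5000
beam 5: φ=45°, α=195°
  direction (-0.9659, -0.2588); cell (4,4); t to first gridline: x 0.3623, y 2.8978 (then +1.0353 / +3.8637)
    (3,4) via x @ 0.3623
    (2,4) via x @ 1.3976
    (1,4) via x @ 2.4329  # hit
  → r_5 = 2.4329
beam 6: φ=90°, α=240°
  direction (-0.5000, -0.8660); cell (4,4); t to first gridline: x 0.7000, y 0.8660 (then +2.0000 / +1.1547)
    (3,4) via x @ 0.7000
    (3,3) via y @ 0.8660
    (3,2) via y @ 2.0207
    (2,2) via x @ 2.7000
    (2,1) via y @ 3.1754
    (2,0) via y @ 4.3301  # hit
  → r_6 = 4.3301
beam 7: φ=135°, α=285°
  direction (0.2588, -0.9659); cell (4,4); t to first gridline: x 2.5114, y 0.7765 (then +3.8637 / +1.0353)
    (4,3) via y @ 0.7765
    (4,2) via y @ 1.8117
    (5,2) via x @ 2.5114
    (5,1) via y @ 2.8470
    (5,0) via y @ 3.8823  # hit
  → r_7 = 3.8823

ranges = [3.7788, 1.4434, 1.2941, 2.5000, 2.4329, 4.3301, 3.8823]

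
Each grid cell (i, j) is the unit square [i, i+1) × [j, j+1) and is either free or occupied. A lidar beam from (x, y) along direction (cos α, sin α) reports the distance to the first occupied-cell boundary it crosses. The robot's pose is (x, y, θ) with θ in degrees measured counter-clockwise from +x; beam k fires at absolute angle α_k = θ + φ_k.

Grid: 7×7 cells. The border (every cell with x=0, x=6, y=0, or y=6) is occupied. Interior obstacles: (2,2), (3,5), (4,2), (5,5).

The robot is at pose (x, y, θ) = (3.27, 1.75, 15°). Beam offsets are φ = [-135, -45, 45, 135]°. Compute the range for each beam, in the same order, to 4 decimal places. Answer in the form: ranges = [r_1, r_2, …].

beam 1: φ=-135°, α=240°
  d=(-0.5000,-0.8660)  start (3,1)  tX=0.5400 tY=0.8660  stride 1/|dx|=2.0000 1/|dy|=1.1547
    cross x-line → (2,1), t=0.5400
    cross y-line → (2,0), t=0.8660 (wall)
  → r_1 = 0.8660
beam 2: φ=-45°, α=330°
  d=(0.8660,-0.5000)  start (3,1)  tX=0.8429 tY=1.5000  stride 1/|dx|=1.1547 1/|dy|=2.0000
    cross x-line → (4,1), t=0.8429
    cross y-line → (4,0), t=1.5000 (wall)
  → r_2 = 1.5000
beam 3: φ=45°, α=60°
  d=(0.5000,0.8660)  start (3,1)  tX=1.4600 tY=0.2887  stride 1/|dx|=2.0000 1/|dy|=1.1547
    cross y-line → (3,2), t=0.2887
    cross y-line → (3,3), t=1.4434
    cross x-line → (4,3), t=1.4600
    cross y-line → (4,4), t=2.5981
    cross x-line → (5,4), t=3.4600
    cross y-line → (5,5), t=3.7528 (wall)
  → r_3 = 3.7528
beam 4: φ=135°, α=150°
  d=(-0.8660,0.5000)  start (3,1)  tX=0.3118 tY=0.5000  stride 1/|dx|=1.1547 1/|dy|=2.0000
    cross x-line → (2,1), t=0.3118
    cross y-line → (2,2), t=0.5000 (wall)
  → r_4 = 0.5000

ranges = [0.8660, 1.5000, 3.7528, 0.5000]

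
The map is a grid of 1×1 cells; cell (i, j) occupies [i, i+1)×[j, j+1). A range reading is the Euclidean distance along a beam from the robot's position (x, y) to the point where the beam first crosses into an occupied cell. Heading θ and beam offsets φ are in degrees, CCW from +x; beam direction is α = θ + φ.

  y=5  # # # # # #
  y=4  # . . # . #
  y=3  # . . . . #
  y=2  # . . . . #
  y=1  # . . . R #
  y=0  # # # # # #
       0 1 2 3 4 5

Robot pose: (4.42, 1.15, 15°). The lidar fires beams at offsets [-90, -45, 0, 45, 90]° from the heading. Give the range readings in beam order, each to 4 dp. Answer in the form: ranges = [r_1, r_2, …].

beam 1: φ=-90°, α=285°
  dir = (cos 285°, sin 285°) = (0.2588, -0.9659); from cell (4,1)
  next x-line at t=2.2409, next y-line at t=0.1553; Δt_x=3.8637, Δt_y=1.0353
    y: enter (4,0) at t=0.1553 ← occupied
  → r_1 = 0.1553
beam 2: φ=-45°, α=330°
  dir = (cos 330°, sin 330°) = (0.8660, -0.5000); from cell (4,1)
  next x-line at t=0.6697, next y-line at t=0.3000; Δt_x=1.1547, Δt_y=2.0000
    y: enter (4,0) at t=0.3000 ← occupied
  → r_2 = 0.3000
beam 3: φ=0°, α=15°
  dir = (cos 15°, sin 15°) = (0.9659, 0.2588); from cell (4,1)
  next x-line at t=0.6005, next y-line at t=3.2841; Δt_x=1.0353, Δt_y=3.8637
    x: enter (5,1) at t=0.6005 ← occupied
  → r_3 = 0.6005
beam 4: φ=45°, α=60°
  dir = (cos 60°, sin 60°) = (0.5000, 0.8660); from cell (4,1)
  next x-line at t=1.1600, next y-line at t=0.9815; Δt_x=2.0000, Δt_y=1.1547
    y: enter (4,2) at t=0.9815
    x: enter (5,2) at t=1.1600 ← occupied
  → r_4 = 1.1600
beam 5: φ=90°, α=105°
  dir = (cos 105°, sin 105°) = (-0.2588, 0.9659); from cell (4,1)
  next x-line at t=1.6228, next y-line at t=0.8800; Δt_x=3.8637, Δt_y=1.0353
    y: enter (4,2) at t=0.8800
    x: enter (3,2) at t=1.6228
    y: enter (3,3) at t=1.9153
    y: enter (3,4) at t=2.9505 ← occupied
  → r_5 = 2.9505

ranges = [0.1553, 0.3000, 0.6005, 1.1600, 2.9505]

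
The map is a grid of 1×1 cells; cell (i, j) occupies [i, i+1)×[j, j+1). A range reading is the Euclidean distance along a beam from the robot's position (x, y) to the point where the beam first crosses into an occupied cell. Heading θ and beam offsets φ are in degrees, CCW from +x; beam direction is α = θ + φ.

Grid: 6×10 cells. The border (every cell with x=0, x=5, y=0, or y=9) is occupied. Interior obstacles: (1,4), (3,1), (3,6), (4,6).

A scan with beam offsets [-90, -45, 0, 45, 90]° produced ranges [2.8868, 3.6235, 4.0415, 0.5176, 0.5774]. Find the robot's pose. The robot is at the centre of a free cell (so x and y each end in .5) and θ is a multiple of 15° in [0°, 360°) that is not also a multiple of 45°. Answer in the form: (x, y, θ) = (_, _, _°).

(x, y, θ) = (1.5, 3.5, 30°)

Enumerate (i+0.5, j+0.5, θ) over the 28 free cells and 16 admissible headings. For each, cast all 5 beams and compare to the given ranges.
  (3.5, 2.5, 60°): beam 1 = 1.7321 ≠ 2.8868 ✗
  (3.5, 8.5, 15°): beam 1 = 1.5529 ≠ 2.8868 ✗
  (3.5, 7.5, 150°): beam 1 = 1.7321 ≠ 2.8868 ✗
  …
  (1.5, 3.5, 30°): r_1=2.8868, r_2=3.6235, r_3=4.0415, r_4=0.5176, r_5=0.5774 — all match ✓
Only this pose fits every beam.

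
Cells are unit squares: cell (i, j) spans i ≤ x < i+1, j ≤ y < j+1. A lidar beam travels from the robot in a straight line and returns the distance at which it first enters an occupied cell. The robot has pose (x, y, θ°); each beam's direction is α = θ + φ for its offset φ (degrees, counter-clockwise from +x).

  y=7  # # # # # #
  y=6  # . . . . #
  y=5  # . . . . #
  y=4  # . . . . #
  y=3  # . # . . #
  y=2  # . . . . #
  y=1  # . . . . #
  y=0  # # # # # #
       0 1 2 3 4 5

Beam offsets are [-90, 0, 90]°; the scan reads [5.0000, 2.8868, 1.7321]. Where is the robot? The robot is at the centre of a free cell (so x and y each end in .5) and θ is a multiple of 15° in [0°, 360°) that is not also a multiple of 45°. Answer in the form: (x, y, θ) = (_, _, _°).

(x, y, θ) = (2.5, 5.5, 30°)

Candidates: 23 free-cell centres × 16 headings = 368 poses. Raycast each; keep the one whose scan matches to 4 dp.
  (4.5, 5.5, 255°): beam 1 = 3.6235 ≠ 5.0000 ✗
  (4.5, 5.5, 300°): beam 1 = 4.0415 ≠ 5.0000 ✗
  (1.5, 6.5, 60°): beam 1 = 4.0415 ≠ 5.0000 ✗
  (4.5, 3.5, 210°): beam 1 = 4.0415 ≠ 5.0000 ✗
  (4.5, 6.5, 300°): beam 1 = 4.0415 ≠ 5.0000 ✗
  …
  (2.5, 5.5, 30°): r_1=5.0000, r_2=2.8868, r_3=1.7321 — all match ✓
Only this pose fits every beam.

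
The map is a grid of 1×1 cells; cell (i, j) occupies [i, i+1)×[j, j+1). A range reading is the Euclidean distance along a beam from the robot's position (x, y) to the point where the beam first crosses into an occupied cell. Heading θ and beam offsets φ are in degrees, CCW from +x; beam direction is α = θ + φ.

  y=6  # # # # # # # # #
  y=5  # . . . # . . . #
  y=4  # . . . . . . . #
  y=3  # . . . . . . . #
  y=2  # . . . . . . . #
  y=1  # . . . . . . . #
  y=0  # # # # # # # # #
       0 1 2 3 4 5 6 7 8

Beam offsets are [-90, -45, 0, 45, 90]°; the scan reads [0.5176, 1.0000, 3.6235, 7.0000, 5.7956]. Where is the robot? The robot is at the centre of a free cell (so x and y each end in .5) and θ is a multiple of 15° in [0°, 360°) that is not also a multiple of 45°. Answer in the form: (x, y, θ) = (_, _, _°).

The pose lattice has 34·16 = 544 candidates. Test each by forward raycasting.
  (5.5, 2.5, 210°): beam 1 = 2.8868 ≠ 0.5176 ✗
  (6.5, 4.5, 330°): beam 1 = 4.0415 ≠ 0.5176 ✗
  (7.5, 5.5, 15°): beam 1 = 1.9319 ≠ 0.5176 ✗
  (2.5, 1.5, 345°): beam 2 = 0.5774 ≠ 1.0000 ✗
  …
  (7.5, 2.5, 105°): r_1=0.5176, r_2=1.0000, r_3=3.6235, r_4=7.0000, r_5=5.7956 — all match ✓
Unique over the lattice → pose = (7.5, 2.5, 105°).

(x, y, θ) = (7.5, 2.5, 105°)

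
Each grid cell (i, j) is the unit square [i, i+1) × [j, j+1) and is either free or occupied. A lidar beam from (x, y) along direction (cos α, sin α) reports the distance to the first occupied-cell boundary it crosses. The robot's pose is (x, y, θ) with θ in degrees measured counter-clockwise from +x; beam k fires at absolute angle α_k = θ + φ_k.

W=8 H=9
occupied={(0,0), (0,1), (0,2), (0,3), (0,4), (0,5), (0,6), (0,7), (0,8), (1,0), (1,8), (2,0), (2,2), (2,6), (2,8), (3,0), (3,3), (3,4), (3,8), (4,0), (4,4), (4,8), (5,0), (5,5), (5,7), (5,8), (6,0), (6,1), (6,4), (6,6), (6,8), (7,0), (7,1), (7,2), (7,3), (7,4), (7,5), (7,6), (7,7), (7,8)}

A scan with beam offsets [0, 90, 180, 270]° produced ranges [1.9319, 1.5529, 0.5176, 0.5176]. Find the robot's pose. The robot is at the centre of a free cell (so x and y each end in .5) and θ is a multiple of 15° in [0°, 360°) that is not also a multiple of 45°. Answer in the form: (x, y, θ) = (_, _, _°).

The pose lattice has 32·16 = 512 candidates. Test each by forward raycasting.
  (6.5, 5.5, 300°): beam 1 = 0.5774 ≠ 1.9319 ✗
  (3.5, 7.5, 30°): beam 1 = 1.0000 ≠ 1.9319 ✗
  (2.5, 7.5, 255°): beam 1 = 0.5176 ≠ 1.9319 ✗
  (2.5, 4.5, 30°): beam 1 = 0.5774 ≠ 1.9319 ✗
  …
  (6.5, 3.5, 165°): r_1=1.9319, r_2=1.5529, r_3=0.5176, r_4=0.5176 — all match ✓
Only this pose fits every beam.

(x, y, θ) = (6.5, 3.5, 165°)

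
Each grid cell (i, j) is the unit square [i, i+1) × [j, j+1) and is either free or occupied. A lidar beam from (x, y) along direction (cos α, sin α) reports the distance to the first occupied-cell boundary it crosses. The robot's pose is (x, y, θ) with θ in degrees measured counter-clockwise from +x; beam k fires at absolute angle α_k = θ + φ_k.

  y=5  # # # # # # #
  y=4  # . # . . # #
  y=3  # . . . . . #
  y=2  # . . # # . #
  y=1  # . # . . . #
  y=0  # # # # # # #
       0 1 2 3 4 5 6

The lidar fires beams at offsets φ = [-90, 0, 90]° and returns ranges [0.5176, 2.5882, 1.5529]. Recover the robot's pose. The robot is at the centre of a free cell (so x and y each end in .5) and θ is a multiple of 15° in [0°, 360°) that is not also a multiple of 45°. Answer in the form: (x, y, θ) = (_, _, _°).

(x, y, θ) = (3.5, 3.5, 345°)

The pose lattice has 15·16 = 240 candidates. Test each by forward raycasting.
  (2.5, 3.5, 330°): beam 1 = 2.8868 ≠ 0.5176 ✗
  (3.5, 3.5, 165°): beam 1 = 1.5529 ≠ 0.5176 ✗
  (2.5, 3.5, 75°): beam 1 = 1.9319 ≠ 0.5176 ✗
  (4.5, 4.5, 240°): beam 1 = 1.0000 ≠ 0.5176 ✗
  (1.5, 1.5, 150°): beam 1 = 2.8868 ≠ 0.5176 ✗
  …
  (3.5, 3.5, 345°): r_1=0.5176, r_2=2.5882, r_3=1.5529 — all match ✓
Unique over the lattice → pose = (3.5, 3.5, 345°).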